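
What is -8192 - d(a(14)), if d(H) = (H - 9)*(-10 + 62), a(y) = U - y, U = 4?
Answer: -7204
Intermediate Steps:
a(y) = 4 - y
d(H) = -468 + 52*H (d(H) = (-9 + H)*52 = -468 + 52*H)
-8192 - d(a(14)) = -8192 - (-468 + 52*(4 - 1*14)) = -8192 - (-468 + 52*(4 - 14)) = -8192 - (-468 + 52*(-10)) = -8192 - (-468 - 520) = -8192 - 1*(-988) = -8192 + 988 = -7204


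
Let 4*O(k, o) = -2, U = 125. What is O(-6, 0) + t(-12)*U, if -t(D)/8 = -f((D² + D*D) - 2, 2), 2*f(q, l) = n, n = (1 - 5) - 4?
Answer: -8001/2 ≈ -4000.5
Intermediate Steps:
n = -8 (n = -4 - 4 = -8)
O(k, o) = -½ (O(k, o) = (¼)*(-2) = -½)
f(q, l) = -4 (f(q, l) = (½)*(-8) = -4)
t(D) = -32 (t(D) = -(-8)*(-4) = -8*4 = -32)
O(-6, 0) + t(-12)*U = -½ - 32*125 = -½ - 4000 = -8001/2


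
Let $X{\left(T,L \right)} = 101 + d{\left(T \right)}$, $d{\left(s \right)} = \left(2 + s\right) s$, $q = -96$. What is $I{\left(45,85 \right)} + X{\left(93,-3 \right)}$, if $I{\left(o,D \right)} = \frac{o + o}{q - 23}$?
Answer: $\frac{1063294}{119} \approx 8935.3$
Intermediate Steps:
$d{\left(s \right)} = s \left(2 + s\right)$
$I{\left(o,D \right)} = - \frac{2 o}{119}$ ($I{\left(o,D \right)} = \frac{o + o}{-96 - 23} = \frac{2 o}{-119} = 2 o \left(- \frac{1}{119}\right) = - \frac{2 o}{119}$)
$X{\left(T,L \right)} = 101 + T \left(2 + T\right)$
$I{\left(45,85 \right)} + X{\left(93,-3 \right)} = \left(- \frac{2}{119}\right) 45 + \left(101 + 93 \left(2 + 93\right)\right) = - \frac{90}{119} + \left(101 + 93 \cdot 95\right) = - \frac{90}{119} + \left(101 + 8835\right) = - \frac{90}{119} + 8936 = \frac{1063294}{119}$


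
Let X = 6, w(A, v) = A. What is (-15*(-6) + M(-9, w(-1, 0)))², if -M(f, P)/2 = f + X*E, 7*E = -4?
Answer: 646416/49 ≈ 13192.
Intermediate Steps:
E = -4/7 (E = (⅐)*(-4) = -4/7 ≈ -0.57143)
M(f, P) = 48/7 - 2*f (M(f, P) = -2*(f + 6*(-4/7)) = -2*(f - 24/7) = -2*(-24/7 + f) = 48/7 - 2*f)
(-15*(-6) + M(-9, w(-1, 0)))² = (-15*(-6) + (48/7 - 2*(-9)))² = (90 + (48/7 + 18))² = (90 + 174/7)² = (804/7)² = 646416/49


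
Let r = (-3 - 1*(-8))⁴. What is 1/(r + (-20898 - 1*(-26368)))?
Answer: 1/6095 ≈ 0.00016407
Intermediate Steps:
r = 625 (r = (-3 + 8)⁴ = 5⁴ = 625)
1/(r + (-20898 - 1*(-26368))) = 1/(625 + (-20898 - 1*(-26368))) = 1/(625 + (-20898 + 26368)) = 1/(625 + 5470) = 1/6095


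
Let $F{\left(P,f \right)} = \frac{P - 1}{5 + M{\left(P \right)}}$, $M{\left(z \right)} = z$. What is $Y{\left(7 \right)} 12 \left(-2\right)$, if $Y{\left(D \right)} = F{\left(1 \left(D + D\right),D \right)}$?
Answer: $- \frac{312}{19} \approx -16.421$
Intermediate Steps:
$F{\left(P,f \right)} = \frac{-1 + P}{5 + P}$ ($F{\left(P,f \right)} = \frac{P - 1}{5 + P} = \frac{-1 + P}{5 + P}$)
$Y{\left(D \right)} = \frac{-1 + 2 D}{5 + 2 D}$ ($Y{\left(D \right)} = \frac{-1 + 1 \left(D + D\right)}{5 + 1 \left(D + D\right)} = \frac{-1 + 1 \cdot 2 D}{5 + 1 \cdot 2 D} = \frac{-1 + 2 D}{5 + 2 D}$)
$Y{\left(7 \right)} 12 \left(-2\right) = \frac{-1 + 2 \cdot 7}{5 + 2 \cdot 7} \cdot 12 \left(-2\right) = \frac{-1 + 14}{5 + 14} \cdot 12 \left(-2\right) = \frac{1}{19} \cdot 13 \cdot 12 \left(-2\right) = \frac{13}{19} \cdot 12 \left(-2\right) = \frac{156}{19} \left(-2\right) = - \frac{312}{19}$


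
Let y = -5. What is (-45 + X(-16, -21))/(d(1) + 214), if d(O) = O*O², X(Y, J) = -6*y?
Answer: -3/43 ≈ -0.069767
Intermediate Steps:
X(Y, J) = 30 (X(Y, J) = -6*(-5) = 30)
d(O) = O³
(-45 + X(-16, -21))/(d(1) + 214) = (-45 + 30)/(1³ + 214) = -15/(1 + 214) = -15/215 = -15*1/215 = -3/43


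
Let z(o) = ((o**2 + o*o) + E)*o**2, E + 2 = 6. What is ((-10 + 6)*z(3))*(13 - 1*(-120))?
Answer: -105336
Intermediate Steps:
E = 4 (E = -2 + 6 = 4)
z(o) = o**2*(4 + 2*o**2) (z(o) = ((o**2 + o*o) + 4)*o**2 = ((o**2 + o**2) + 4)*o**2 = (2*o**2 + 4)*o**2 = (4 + 2*o**2)*o**2 = o**2*(4 + 2*o**2))
((-10 + 6)*z(3))*(13 - 1*(-120)) = ((-10 + 6)*(2*3**2*(2 + 3**2)))*(13 - 1*(-120)) = (-8*9*(2 + 9))*(13 + 120) = -8*9*11*133 = -4*198*133 = -792*133 = -105336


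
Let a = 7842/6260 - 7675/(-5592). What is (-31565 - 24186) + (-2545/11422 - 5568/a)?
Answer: -15186510817567377/262414636202 ≈ -57872.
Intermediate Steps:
a = 22974491/8751480 (a = 7842*(1/6260) - 7675*(-1/5592) = 3921/3130 + 7675/5592 = 22974491/8751480 ≈ 2.6252)
(-31565 - 24186) + (-2545/11422 - 5568/a) = (-31565 - 24186) + (-2545/11422 - 5568/22974491/8751480) = -55751 + (-2545*1/11422 - 5568*8751480/22974491) = -55751 + (-2545/11422 - 48728240640/22974491) = -55751 - 556632434669675/262414636202 = -15186510817567377/262414636202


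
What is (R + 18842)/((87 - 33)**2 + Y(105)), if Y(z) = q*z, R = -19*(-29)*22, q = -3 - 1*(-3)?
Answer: 7741/729 ≈ 10.619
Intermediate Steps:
q = 0 (q = -3 + 3 = 0)
R = 12122 (R = 551*22 = 12122)
Y(z) = 0 (Y(z) = 0*z = 0)
(R + 18842)/((87 - 33)**2 + Y(105)) = (12122 + 18842)/((87 - 33)**2 + 0) = 30964/(54**2 + 0) = 30964/(2916 + 0) = 30964/2916 = 30964*(1/2916) = 7741/729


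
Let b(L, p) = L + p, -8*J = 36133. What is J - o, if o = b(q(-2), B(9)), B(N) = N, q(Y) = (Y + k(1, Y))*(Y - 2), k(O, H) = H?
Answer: -36333/8 ≈ -4541.6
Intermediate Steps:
J = -36133/8 (J = -1/8*36133 = -36133/8 ≈ -4516.6)
q(Y) = 2*Y*(-2 + Y) (q(Y) = (Y + Y)*(Y - 2) = (2*Y)*(-2 + Y) = 2*Y*(-2 + Y))
o = 25 (o = 2*(-2)*(-2 - 2) + 9 = 2*(-2)*(-4) + 9 = 16 + 9 = 25)
J - o = -36133/8 - 1*25 = -36133/8 - 25 = -36333/8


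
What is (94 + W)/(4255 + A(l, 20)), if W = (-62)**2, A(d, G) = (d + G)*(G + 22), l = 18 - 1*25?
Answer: 3938/4801 ≈ 0.82025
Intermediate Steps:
l = -7 (l = 18 - 25 = -7)
A(d, G) = (22 + G)*(G + d) (A(d, G) = (G + d)*(22 + G) = (22 + G)*(G + d))
W = 3844
(94 + W)/(4255 + A(l, 20)) = (94 + 3844)/(4255 + (20**2 + 22*20 + 22*(-7) + 20*(-7))) = 3938/(4255 + (400 + 440 - 154 - 140)) = 3938/(4255 + 546) = 3938/4801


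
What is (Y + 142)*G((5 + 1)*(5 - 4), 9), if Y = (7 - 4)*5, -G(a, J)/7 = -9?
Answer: 9891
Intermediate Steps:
G(a, J) = 63 (G(a, J) = -7*(-9) = 63)
Y = 15 (Y = 3*5 = 15)
(Y + 142)*G((5 + 1)*(5 - 4), 9) = (15 + 142)*63 = 157*63 = 9891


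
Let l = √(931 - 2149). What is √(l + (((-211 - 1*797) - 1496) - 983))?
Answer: √(-3487 + I*√1218) ≈ 0.2955 + 59.052*I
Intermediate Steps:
l = I*√1218 (l = √(-1218) = I*√1218 ≈ 34.9*I)
√(l + (((-211 - 1*797) - 1496) - 983)) = √(I*√1218 + (((-211 - 1*797) - 1496) - 983)) = √(I*√1218 + (((-211 - 797) - 1496) - 983)) = √(I*√1218 + ((-1008 - 1496) - 983)) = √(I*√1218 + (-2504 - 983)) = √(I*√1218 - 3487) = √(-3487 + I*√1218)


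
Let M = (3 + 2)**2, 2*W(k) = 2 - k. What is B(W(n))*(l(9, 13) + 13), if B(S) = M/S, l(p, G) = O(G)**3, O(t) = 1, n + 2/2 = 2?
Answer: 700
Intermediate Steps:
n = 1 (n = -1 + 2 = 1)
W(k) = 1 - k/2 (W(k) = (2 - k)/2 = 1 - k/2)
l(p, G) = 1 (l(p, G) = 1**3 = 1)
M = 25 (M = 5**2 = 25)
B(S) = 25/S
B(W(n))*(l(9, 13) + 13) = (25/(1 - 1/2*1))*(1 + 13) = (25/(1 - 1/2))*14 = (25/(1/2))*14 = (25*2)*14 = 50*14 = 700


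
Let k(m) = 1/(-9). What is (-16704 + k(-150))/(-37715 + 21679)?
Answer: 150337/144324 ≈ 1.0417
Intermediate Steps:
k(m) = -⅑
(-16704 + k(-150))/(-37715 + 21679) = (-16704 - ⅑)/(-37715 + 21679) = -150337/9/(-16036) = -150337/9*(-1/16036) = 150337/144324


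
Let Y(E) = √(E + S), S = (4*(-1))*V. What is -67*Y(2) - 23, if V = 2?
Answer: -23 - 67*I*√6 ≈ -23.0 - 164.12*I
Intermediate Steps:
S = -8 (S = (4*(-1))*2 = -4*2 = -8)
Y(E) = √(-8 + E) (Y(E) = √(E - 8) = √(-8 + E))
-67*Y(2) - 23 = -67*√(-8 + 2) - 23 = -67*I*√6 - 23 = -23 - 67*I*√6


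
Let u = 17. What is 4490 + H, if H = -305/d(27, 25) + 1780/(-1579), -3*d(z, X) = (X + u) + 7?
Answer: 348753355/77371 ≈ 4507.5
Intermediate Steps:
d(z, X) = -8 - X/3 (d(z, X) = -((X + 17) + 7)/3 = -((17 + X) + 7)/3 = -(24 + X)/3 = -8 - X/3)
H = 1357565/77371 (H = -305/(-8 - ⅓*25) + 1780/(-1579) = -305/(-8 - 25/3) + 1780*(-1/1579) = -305/(-49/3) - 1780/1579 = -305*(-3/49) - 1780/1579 = 915/49 - 1780/1579 = 1357565/77371 ≈ 17.546)
4490 + H = 4490 + 1357565/77371 = 348753355/77371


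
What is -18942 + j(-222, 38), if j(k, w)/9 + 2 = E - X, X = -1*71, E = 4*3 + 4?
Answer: -18177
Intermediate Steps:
E = 16 (E = 12 + 4 = 16)
X = -71
j(k, w) = 765 (j(k, w) = -18 + 9*(16 - 1*(-71)) = -18 + 9*(16 + 71) = -18 + 9*87 = -18 + 783 = 765)
-18942 + j(-222, 38) = -18942 + 765 = -18177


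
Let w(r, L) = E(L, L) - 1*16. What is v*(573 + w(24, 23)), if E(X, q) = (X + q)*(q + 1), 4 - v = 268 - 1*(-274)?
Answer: -893618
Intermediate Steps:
v = -538 (v = 4 - (268 - 1*(-274)) = 4 - (268 + 274) = 4 - 1*542 = 4 - 542 = -538)
E(X, q) = (1 + q)*(X + q) (E(X, q) = (X + q)*(1 + q) = (1 + q)*(X + q))
w(r, L) = -16 + 2*L + 2*L² (w(r, L) = (L + L + L² + L*L) - 1*16 = (L + L + L² + L²) - 16 = (2*L + 2*L²) - 16 = -16 + 2*L + 2*L²)
v*(573 + w(24, 23)) = -538*(573 + (-16 + 2*23 + 2*23²)) = -538*(573 + (-16 + 46 + 2*529)) = -538*(573 + (-16 + 46 + 1058)) = -538*(573 + 1088) = -538*1661 = -893618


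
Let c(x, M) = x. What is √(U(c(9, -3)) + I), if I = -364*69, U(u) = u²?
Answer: I*√25035 ≈ 158.22*I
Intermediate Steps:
I = -25116
√(U(c(9, -3)) + I) = √(9² - 25116) = √(81 - 25116) = √(-25035) = I*√25035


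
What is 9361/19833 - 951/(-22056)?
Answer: 6828103/13255656 ≈ 0.51511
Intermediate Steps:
9361/19833 - 951/(-22056) = 9361*(1/19833) - 951*(-1/22056) = 851/1803 + 317/7352 = 6828103/13255656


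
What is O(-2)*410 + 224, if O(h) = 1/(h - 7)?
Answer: 1606/9 ≈ 178.44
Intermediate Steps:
O(h) = 1/(-7 + h)
O(-2)*410 + 224 = 410/(-7 - 2) + 224 = 410/(-9) + 224 = -⅑*410 + 224 = -410/9 + 224 = 1606/9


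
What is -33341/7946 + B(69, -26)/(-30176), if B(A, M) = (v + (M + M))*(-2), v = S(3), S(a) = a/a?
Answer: -251727127/59944624 ≈ -4.1993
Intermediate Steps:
S(a) = 1
v = 1
B(A, M) = -2 - 4*M (B(A, M) = (1 + (M + M))*(-2) = (1 + 2*M)*(-2) = -2 - 4*M)
-33341/7946 + B(69, -26)/(-30176) = -33341/7946 + (-2 - 4*(-26))/(-30176) = -33341*1/7946 + (-2 + 104)*(-1/30176) = -33341/7946 + 102*(-1/30176) = -33341/7946 - 51/15088 = -251727127/59944624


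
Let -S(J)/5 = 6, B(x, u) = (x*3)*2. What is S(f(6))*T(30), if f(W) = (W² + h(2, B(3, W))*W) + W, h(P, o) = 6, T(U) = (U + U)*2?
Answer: -3600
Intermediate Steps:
T(U) = 4*U (T(U) = (2*U)*2 = 4*U)
B(x, u) = 6*x (B(x, u) = (3*x)*2 = 6*x)
f(W) = W² + 7*W (f(W) = (W² + 6*W) + W = W² + 7*W)
S(J) = -30 (S(J) = -5*6 = -30)
S(f(6))*T(30) = -120*30 = -30*120 = -3600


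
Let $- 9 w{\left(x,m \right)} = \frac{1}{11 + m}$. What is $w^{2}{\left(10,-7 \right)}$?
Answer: $\frac{1}{1296} \approx 0.0007716$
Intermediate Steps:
$w{\left(x,m \right)} = - \frac{1}{9 \left(11 + m\right)}$
$w^{2}{\left(10,-7 \right)} = \left(- \frac{1}{99 + 9 \left(-7\right)}\right)^{2} = \left(- \frac{1}{99 - 63}\right)^{2} = \left(- \frac{1}{36}\right)^{2} = \frac{1}{1296}$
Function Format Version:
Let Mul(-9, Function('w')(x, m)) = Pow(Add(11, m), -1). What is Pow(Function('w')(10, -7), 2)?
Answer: Rational(1, 1296) ≈ 0.00077160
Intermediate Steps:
Function('w')(x, m) = Mul(Rational(-1, 9), Pow(Add(11, m), -1))
Pow(Function('w')(10, -7), 2) = Pow(Mul(-1, Pow(Add(99, Mul(9, -7)), -1)), 2) = Pow(Mul(-1, Pow(Add(99, -63), -1)), 2) = Pow(Mul(-1, Pow(36, -1)), 2) = Pow(Mul(-1, Rational(1, 36)), 2) = Pow(Rational(-1, 36), 2) = Rational(1, 1296)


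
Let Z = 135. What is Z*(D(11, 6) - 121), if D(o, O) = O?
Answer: -15525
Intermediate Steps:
Z*(D(11, 6) - 121) = 135*(6 - 121) = 135*(-115) = -15525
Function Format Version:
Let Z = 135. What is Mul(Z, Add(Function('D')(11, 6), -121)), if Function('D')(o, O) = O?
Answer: -15525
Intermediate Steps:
Mul(Z, Add(Function('D')(11, 6), -121)) = Mul(135, Add(6, -121)) = Mul(135, -115) = -15525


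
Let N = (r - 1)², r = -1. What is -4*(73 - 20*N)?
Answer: 28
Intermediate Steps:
N = 4 (N = (-1 - 1)² = (-2)² = 4)
-4*(73 - 20*N) = -4*(73 - 20*4) = -4*(73 - 80) = -4*(-7) = 28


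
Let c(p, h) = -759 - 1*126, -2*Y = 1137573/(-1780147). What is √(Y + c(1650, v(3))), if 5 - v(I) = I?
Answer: I*√11213938534969398/3560294 ≈ 29.744*I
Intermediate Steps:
v(I) = 5 - I
Y = 1137573/3560294 (Y = -1137573/(2*(-1780147)) = -1137573*(-1)/(2*1780147) = -½*(-1137573/1780147) = 1137573/3560294 ≈ 0.31952)
c(p, h) = -885 (c(p, h) = -759 - 126 = -885)
√(Y + c(1650, v(3))) = √(1137573/3560294 - 885) = √(-3149722617/3560294) = I*√11213938534969398/3560294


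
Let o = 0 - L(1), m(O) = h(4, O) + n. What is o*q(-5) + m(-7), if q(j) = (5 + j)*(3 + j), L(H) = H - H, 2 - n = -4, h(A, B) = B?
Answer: -1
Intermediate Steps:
n = 6 (n = 2 - 1*(-4) = 2 + 4 = 6)
L(H) = 0
m(O) = 6 + O (m(O) = O + 6 = 6 + O)
q(j) = (3 + j)*(5 + j)
o = 0 (o = 0 - 1*0 = 0 + 0 = 0)
o*q(-5) + m(-7) = 0*(15 + (-5)² + 8*(-5)) + (6 - 7) = 0*(15 + 25 - 40) - 1 = 0*0 - 1 = 0 - 1 = -1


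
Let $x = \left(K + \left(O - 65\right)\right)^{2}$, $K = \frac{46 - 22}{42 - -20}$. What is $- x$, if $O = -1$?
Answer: $- \frac{4137156}{961} \approx -4305.1$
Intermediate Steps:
$K = \frac{12}{31}$ ($K = \frac{24}{42 + \left(-16 + 36\right)} = \frac{24}{42 + 20} = \frac{24}{62} = 24 \cdot \frac{1}{62} = \frac{12}{31} \approx 0.3871$)
$x = \frac{4137156}{961}$ ($x = \left(\frac{12}{31} - 66\right)^{2} = \left(- \frac{2034}{31}\right)^{2} = \frac{4137156}{961} \approx 4305.1$)
$- x = \left(-1\right) \frac{4137156}{961} = - \frac{4137156}{961}$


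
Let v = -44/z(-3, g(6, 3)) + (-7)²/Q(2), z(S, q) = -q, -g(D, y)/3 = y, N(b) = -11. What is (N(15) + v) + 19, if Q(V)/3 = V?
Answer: 203/18 ≈ 11.278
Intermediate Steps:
Q(V) = 3*V
g(D, y) = -3*y
v = 59/18 (v = -44/((-(-3)*3)) + (-7)²/((3*2)) = -44/((-1*(-9))) + 49/6 = -44/9 + 49*(⅙) = -44*⅑ + 49/6 = -44/9 + 49/6 = 59/18 ≈ 3.2778)
(N(15) + v) + 19 = (-11 + 59/18) + 19 = -139/18 + 19 = 203/18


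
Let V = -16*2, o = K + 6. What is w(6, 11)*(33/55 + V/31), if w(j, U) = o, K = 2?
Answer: -536/155 ≈ -3.4581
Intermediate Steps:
o = 8 (o = 2 + 6 = 8)
w(j, U) = 8
V = -32
w(6, 11)*(33/55 + V/31) = 8*(33/55 - 32/31) = 8*(33*(1/55) - 32*1/31) = 8*(⅗ - 32/31) = 8*(-67/155) = -536/155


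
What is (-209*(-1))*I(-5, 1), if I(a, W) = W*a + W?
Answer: -836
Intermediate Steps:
I(a, W) = W + W*a
(-209*(-1))*I(-5, 1) = (-209*(-1))*(1*(1 - 5)) = (-11*(-19))*(1*(-4)) = 209*(-4) = -836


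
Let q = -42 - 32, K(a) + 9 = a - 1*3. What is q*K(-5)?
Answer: 1258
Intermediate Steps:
K(a) = -12 + a (K(a) = -9 + (a - 1*3) = -9 + (a - 3) = -9 + (-3 + a) = -12 + a)
q = -74
q*K(-5) = -74*(-12 - 5) = -74*(-17) = 1258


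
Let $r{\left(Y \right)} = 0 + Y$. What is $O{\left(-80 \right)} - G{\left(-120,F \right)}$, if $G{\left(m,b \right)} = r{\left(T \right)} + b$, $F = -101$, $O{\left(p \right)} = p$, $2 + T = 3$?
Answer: $20$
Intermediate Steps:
$T = 1$ ($T = -2 + 3 = 1$)
$r{\left(Y \right)} = Y$
$G{\left(m,b \right)} = 1 + b$
$O{\left(-80 \right)} - G{\left(-120,F \right)} = -80 - \left(1 - 101\right) = -80 - -100 = -80 + 100 = 20$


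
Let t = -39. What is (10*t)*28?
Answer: -10920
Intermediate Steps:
(10*t)*28 = (10*(-39))*28 = -390*28 = -10920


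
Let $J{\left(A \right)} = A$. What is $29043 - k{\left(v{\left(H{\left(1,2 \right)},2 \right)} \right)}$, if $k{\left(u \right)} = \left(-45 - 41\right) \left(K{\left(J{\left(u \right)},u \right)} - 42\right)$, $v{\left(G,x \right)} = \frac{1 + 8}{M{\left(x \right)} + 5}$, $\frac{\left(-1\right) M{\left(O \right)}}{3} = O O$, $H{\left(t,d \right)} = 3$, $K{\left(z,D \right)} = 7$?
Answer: $26033$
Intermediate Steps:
$M{\left(O \right)} = - 3 O^{2}$ ($M{\left(O \right)} = - 3 O O = - 3 O^{2}$)
$v{\left(G,x \right)} = \frac{9}{5 - 3 x^{2}}$ ($v{\left(G,x \right)} = \frac{1 + 8}{- 3 x^{2} + 5} = \frac{9}{5 - 3 x^{2}}$)
$k{\left(u \right)} = 3010$ ($k{\left(u \right)} = \left(-45 - 41\right) \left(7 - 42\right) = \left(-86\right) \left(-35\right) = 3010$)
$29043 - k{\left(v{\left(H{\left(1,2 \right)},2 \right)} \right)} = 29043 - 3010 = 26033$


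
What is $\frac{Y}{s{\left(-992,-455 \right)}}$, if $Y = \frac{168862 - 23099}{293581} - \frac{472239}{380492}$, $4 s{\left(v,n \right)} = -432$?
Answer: $\frac{83178742463}{12064163960016} \approx 0.0068947$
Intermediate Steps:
$s{\left(v,n \right)} = -108$ ($s{\left(v,n \right)} = \frac{1}{4} \left(-432\right) = -108$)
$Y = - \frac{83178742463}{111705221852}$ ($Y = \left(168862 - 23099\right) \frac{1}{293581} - \frac{472239}{380492} = 145763 \cdot \frac{1}{293581} - \frac{472239}{380492} = \frac{145763}{293581} - \frac{472239}{380492} = - \frac{83178742463}{111705221852} \approx -0.74463$)
$\frac{Y}{s{\left(-992,-455 \right)}} = - \frac{83178742463}{111705221852 \left(-108\right)} = \left(- \frac{83178742463}{111705221852}\right) \left(- \frac{1}{108}\right) = \frac{83178742463}{12064163960016}$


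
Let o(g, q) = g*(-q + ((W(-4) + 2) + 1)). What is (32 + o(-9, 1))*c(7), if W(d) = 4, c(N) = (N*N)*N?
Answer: -7546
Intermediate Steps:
c(N) = N³ (c(N) = N²*N = N³)
o(g, q) = g*(7 - q) (o(g, q) = g*(-q + ((4 + 2) + 1)) = g*(-q + (6 + 1)) = g*(-q + 7) = g*(7 - q))
(32 + o(-9, 1))*c(7) = (32 - 9*(7 - 1*1))*7³ = (32 - 9*(7 - 1))*343 = (32 - 9*6)*343 = (32 - 54)*343 = -22*343 = -7546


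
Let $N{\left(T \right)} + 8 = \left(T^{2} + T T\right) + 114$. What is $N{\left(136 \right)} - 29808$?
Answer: $7290$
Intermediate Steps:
$N{\left(T \right)} = 106 + 2 T^{2}$ ($N{\left(T \right)} = -8 + \left(\left(T^{2} + T T\right) + 114\right) = -8 + \left(\left(T^{2} + T^{2}\right) + 114\right) = -8 + \left(2 T^{2} + 114\right) = -8 + \left(114 + 2 T^{2}\right) = 106 + 2 T^{2}$)
$N{\left(136 \right)} - 29808 = \left(106 + 2 \cdot 136^{2}\right) - 29808 = \left(106 + 2 \cdot 18496\right) - 29808 = \left(106 + 36992\right) - 29808 = 37098 - 29808 = 7290$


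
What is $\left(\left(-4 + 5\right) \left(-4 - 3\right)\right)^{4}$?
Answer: $2401$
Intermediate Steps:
$\left(\left(-4 + 5\right) \left(-4 - 3\right)\right)^{4} = \left(1 \left(-7\right)\right)^{4} = \left(-7\right)^{4} = 2401$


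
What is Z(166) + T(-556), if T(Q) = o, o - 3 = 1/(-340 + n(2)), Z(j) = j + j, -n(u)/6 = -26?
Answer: 61639/184 ≈ 334.99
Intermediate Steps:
n(u) = 156 (n(u) = -6*(-26) = 156)
Z(j) = 2*j
o = 551/184 (o = 3 + 1/(-340 + 156) = 3 + 1/(-184) = 3 - 1/184 = 551/184 ≈ 2.9946)
T(Q) = 551/184
Z(166) + T(-556) = 2*166 + 551/184 = 332 + 551/184 = 61639/184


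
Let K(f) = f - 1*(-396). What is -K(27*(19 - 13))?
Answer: -558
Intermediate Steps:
K(f) = 396 + f (K(f) = f + 396 = 396 + f)
-K(27*(19 - 13)) = -(396 + 27*(19 - 13)) = -(396 + 27*6) = -(396 + 162) = -1*558 = -558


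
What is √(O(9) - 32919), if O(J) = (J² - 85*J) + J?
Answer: I*√33594 ≈ 183.29*I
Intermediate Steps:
O(J) = J² - 84*J
√(O(9) - 32919) = √(9*(-84 + 9) - 32919) = √(9*(-75) - 32919) = √(-675 - 32919) = √(-33594) = I*√33594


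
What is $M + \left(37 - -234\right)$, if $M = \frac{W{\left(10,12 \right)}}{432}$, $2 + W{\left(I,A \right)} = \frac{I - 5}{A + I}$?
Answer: $\frac{858515}{3168} \approx 271.0$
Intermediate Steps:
$W{\left(I,A \right)} = -2 + \frac{-5 + I}{A + I}$ ($W{\left(I,A \right)} = -2 + \frac{I - 5}{A + I} = -2 + \frac{-5 + I}{A + I}$)
$M = - \frac{13}{3168}$ ($M = \frac{\frac{1}{12 + 10} \left(-5 - 10 - 24\right)}{432} = \frac{-5 - 10 - 24}{22} \cdot \frac{1}{432} = \frac{1}{22} \left(-39\right) \frac{1}{432} = \left(- \frac{39}{22}\right) \frac{1}{432} = - \frac{13}{3168} \approx -0.0041035$)
$M + \left(37 - -234\right) = - \frac{13}{3168} + \left(37 - -234\right) = - \frac{13}{3168} + \left(37 + 234\right) = - \frac{13}{3168} + 271 = \frac{858515}{3168}$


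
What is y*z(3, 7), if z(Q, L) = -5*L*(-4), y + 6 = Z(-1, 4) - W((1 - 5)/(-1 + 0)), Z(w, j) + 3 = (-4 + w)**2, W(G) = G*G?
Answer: 0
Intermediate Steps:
W(G) = G**2
Z(w, j) = -3 + (-4 + w)**2
y = 0 (y = -6 + ((-3 + (-4 - 1)**2) - ((1 - 5)/(-1 + 0))**2) = -6 + ((-3 + (-5)**2) - (-4/(-1))**2) = -6 + ((-3 + 25) - (-4*(-1))**2) = -6 + (22 - 1*4**2) = -6 + (22 - 1*16) = -6 + (22 - 16) = -6 + 6 = 0)
z(Q, L) = 20*L
y*z(3, 7) = 0*(20*7) = 0*140 = 0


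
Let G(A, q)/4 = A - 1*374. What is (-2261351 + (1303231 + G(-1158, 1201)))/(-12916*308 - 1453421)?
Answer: 964248/5431549 ≈ 0.17753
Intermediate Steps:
G(A, q) = -1496 + 4*A (G(A, q) = 4*(A - 1*374) = 4*(A - 374) = 4*(-374 + A) = -1496 + 4*A)
(-2261351 + (1303231 + G(-1158, 1201)))/(-12916*308 - 1453421) = (-2261351 + (1303231 + (-1496 + 4*(-1158))))/(-12916*308 - 1453421) = (-2261351 + (1303231 + (-1496 - 4632)))/(-3978128 - 1453421) = (-2261351 + (1303231 - 6128))/(-5431549) = (-2261351 + 1297103)*(-1/5431549) = -964248*(-1/5431549) = 964248/5431549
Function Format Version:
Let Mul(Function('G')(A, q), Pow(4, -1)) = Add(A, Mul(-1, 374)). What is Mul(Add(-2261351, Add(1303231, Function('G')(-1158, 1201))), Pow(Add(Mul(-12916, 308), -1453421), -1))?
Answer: Rational(964248, 5431549) ≈ 0.17753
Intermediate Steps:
Function('G')(A, q) = Add(-1496, Mul(4, A)) (Function('G')(A, q) = Mul(4, Add(A, Mul(-1, 374))) = Mul(4, Add(A, -374)) = Mul(4, Add(-374, A)) = Add(-1496, Mul(4, A)))
Mul(Add(-2261351, Add(1303231, Function('G')(-1158, 1201))), Pow(Add(Mul(-12916, 308), -1453421), -1)) = Mul(Add(-2261351, Add(1303231, Add(-1496, Mul(4, -1158)))), Pow(Add(Mul(-12916, 308), -1453421), -1)) = Mul(Add(-2261351, Add(1303231, Add(-1496, -4632))), Pow(Add(-3978128, -1453421), -1)) = Mul(Add(-2261351, Add(1303231, -6128)), Pow(-5431549, -1)) = Mul(Add(-2261351, 1297103), Rational(-1, 5431549)) = Mul(-964248, Rational(-1, 5431549)) = Rational(964248, 5431549)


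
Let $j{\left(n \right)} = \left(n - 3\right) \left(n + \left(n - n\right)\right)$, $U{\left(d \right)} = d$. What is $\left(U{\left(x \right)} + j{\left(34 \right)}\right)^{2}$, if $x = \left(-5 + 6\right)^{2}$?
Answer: $1113025$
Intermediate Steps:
$x = 1$ ($x = 1^{2} = 1$)
$j{\left(n \right)} = n \left(-3 + n\right)$ ($j{\left(n \right)} = \left(-3 + n\right) \left(n + 0\right) = \left(-3 + n\right) n = n \left(-3 + n\right)$)
$\left(U{\left(x \right)} + j{\left(34 \right)}\right)^{2} = \left(1 + 34 \left(-3 + 34\right)\right)^{2} = \left(1 + 34 \cdot 31\right)^{2} = \left(1 + 1054\right)^{2} = 1055^{2} = 1113025$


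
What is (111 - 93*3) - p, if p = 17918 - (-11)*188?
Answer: -20154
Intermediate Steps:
p = 19986 (p = 17918 - 1*(-2068) = 17918 + 2068 = 19986)
(111 - 93*3) - p = (111 - 93*3) - 1*19986 = (111 - 279) - 19986 = -168 - 19986 = -20154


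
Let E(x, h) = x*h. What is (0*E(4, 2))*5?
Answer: 0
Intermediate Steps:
E(x, h) = h*x
(0*E(4, 2))*5 = (0*(2*4))*5 = (0*8)*5 = 0*5 = 0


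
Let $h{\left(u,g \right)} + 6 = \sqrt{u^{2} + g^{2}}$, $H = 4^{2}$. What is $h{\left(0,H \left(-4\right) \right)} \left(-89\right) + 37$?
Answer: $-5125$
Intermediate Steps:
$H = 16$
$h{\left(u,g \right)} = -6 + \sqrt{g^{2} + u^{2}}$ ($h{\left(u,g \right)} = -6 + \sqrt{u^{2} + g^{2}} = -6 + \sqrt{g^{2} + u^{2}}$)
$h{\left(0,H \left(-4\right) \right)} \left(-89\right) + 37 = \left(-6 + \sqrt{\left(16 \left(-4\right)\right)^{2} + 0^{2}}\right) \left(-89\right) + 37 = \left(-6 + \sqrt{\left(-64\right)^{2} + 0}\right) \left(-89\right) + 37 = \left(-6 + \sqrt{4096 + 0}\right) \left(-89\right) + 37 = \left(-6 + \sqrt{4096}\right) \left(-89\right) + 37 = \left(-6 + 64\right) \left(-89\right) + 37 = 58 \left(-89\right) + 37 = -5162 + 37 = -5125$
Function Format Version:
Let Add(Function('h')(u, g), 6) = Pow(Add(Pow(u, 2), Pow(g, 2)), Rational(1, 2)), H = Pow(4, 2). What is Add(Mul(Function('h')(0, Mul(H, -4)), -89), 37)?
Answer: -5125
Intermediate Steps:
H = 16
Function('h')(u, g) = Add(-6, Pow(Add(Pow(g, 2), Pow(u, 2)), Rational(1, 2))) (Function('h')(u, g) = Add(-6, Pow(Add(Pow(u, 2), Pow(g, 2)), Rational(1, 2))) = Add(-6, Pow(Add(Pow(g, 2), Pow(u, 2)), Rational(1, 2))))
Add(Mul(Function('h')(0, Mul(H, -4)), -89), 37) = Add(Mul(Add(-6, Pow(Add(Pow(Mul(16, -4), 2), Pow(0, 2)), Rational(1, 2))), -89), 37) = Add(Mul(Add(-6, Pow(Add(Pow(-64, 2), 0), Rational(1, 2))), -89), 37) = Add(Mul(Add(-6, Pow(Add(4096, 0), Rational(1, 2))), -89), 37) = Add(Mul(Add(-6, Pow(4096, Rational(1, 2))), -89), 37) = Add(Mul(Add(-6, 64), -89), 37) = Add(Mul(58, -89), 37) = Add(-5162, 37) = -5125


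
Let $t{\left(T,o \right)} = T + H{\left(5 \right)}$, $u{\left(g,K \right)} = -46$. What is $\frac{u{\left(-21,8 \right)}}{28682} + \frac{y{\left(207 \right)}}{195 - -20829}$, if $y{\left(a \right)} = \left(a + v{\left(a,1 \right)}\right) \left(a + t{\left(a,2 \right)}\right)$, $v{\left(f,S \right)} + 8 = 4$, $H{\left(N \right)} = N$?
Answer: $\frac{1219318885}{301505184} \approx 4.0441$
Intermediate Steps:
$v{\left(f,S \right)} = -4$ ($v{\left(f,S \right)} = -8 + 4 = -4$)
$t{\left(T,o \right)} = 5 + T$ ($t{\left(T,o \right)} = T + 5 = 5 + T$)
$y{\left(a \right)} = \left(-4 + a\right) \left(5 + 2 a\right)$ ($y{\left(a \right)} = \left(a - 4\right) \left(a + \left(5 + a\right)\right) = \left(-4 + a\right) \left(5 + 2 a\right)$)
$\frac{u{\left(-21,8 \right)}}{28682} + \frac{y{\left(207 \right)}}{195 - -20829} = - \frac{46}{28682} + \frac{-20 - 621 + 2 \cdot 207^{2}}{195 - -20829} = \left(-46\right) \frac{1}{28682} + \frac{-20 - 621 + 2 \cdot 42849}{195 + 20829} = - \frac{23}{14341} + \frac{-20 - 621 + 85698}{21024} = - \frac{23}{14341} + 85057 \cdot \frac{1}{21024} = - \frac{23}{14341} + \frac{85057}{21024} = \frac{1219318885}{301505184}$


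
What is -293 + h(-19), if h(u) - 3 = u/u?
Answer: -289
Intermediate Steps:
h(u) = 4 (h(u) = 3 + u/u = 3 + 1 = 4)
-293 + h(-19) = -293 + 4 = -289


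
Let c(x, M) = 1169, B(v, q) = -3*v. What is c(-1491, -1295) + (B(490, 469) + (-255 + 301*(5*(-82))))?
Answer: -123966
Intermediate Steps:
c(-1491, -1295) + (B(490, 469) + (-255 + 301*(5*(-82)))) = 1169 + (-3*490 + (-255 + 301*(5*(-82)))) = 1169 + (-1470 + (-255 + 301*(-410))) = 1169 + (-1470 + (-255 - 123410)) = 1169 + (-1470 - 123665) = 1169 - 125135 = -123966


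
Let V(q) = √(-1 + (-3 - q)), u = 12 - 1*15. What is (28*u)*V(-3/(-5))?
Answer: -84*I*√115/5 ≈ -180.16*I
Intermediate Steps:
u = -3 (u = 12 - 15 = -3)
V(q) = √(-4 - q)
(28*u)*V(-3/(-5)) = (28*(-3))*√(-4 - (-3)/(-5)) = -84*√(-4 - (-3)*(-1)/5) = -84*√(-4 - 1*⅗) = -84*√(-4 - ⅗) = -84*I*√115/5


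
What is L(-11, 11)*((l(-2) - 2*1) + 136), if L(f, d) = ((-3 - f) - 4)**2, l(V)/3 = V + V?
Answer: 1952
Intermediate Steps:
l(V) = 6*V (l(V) = 3*(V + V) = 3*(2*V) = 6*V)
L(f, d) = (-7 - f)**2
L(-11, 11)*((l(-2) - 2*1) + 136) = (7 - 11)**2*((6*(-2) - 2*1) + 136) = (-4)**2*((-12 - 2) + 136) = 16*(-14 + 136) = 16*122 = 1952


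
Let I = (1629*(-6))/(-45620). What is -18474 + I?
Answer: -421387053/22810 ≈ -18474.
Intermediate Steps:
I = 4887/22810 (I = -9774*(-1/45620) = 4887/22810 ≈ 0.21425)
-18474 + I = -18474 + 4887/22810 = -421387053/22810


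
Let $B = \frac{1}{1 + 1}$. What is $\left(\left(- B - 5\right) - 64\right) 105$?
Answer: $- \frac{14595}{2} \approx -7297.5$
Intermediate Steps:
$B = \frac{1}{2} \approx 0.5$
$\left(\left(- B - 5\right) - 64\right) 105 = \left(\left(\left(-1\right) \frac{1}{2} - 5\right) - 64\right) 105 = \left(\left(- \frac{1}{2} - 5\right) - 64\right) 105 = \left(- \frac{11}{2} - 64\right) 105 = \left(- \frac{139}{2}\right) 105 = - \frac{14595}{2}$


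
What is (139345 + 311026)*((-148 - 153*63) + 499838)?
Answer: 220704758921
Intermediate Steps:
(139345 + 311026)*((-148 - 153*63) + 499838) = 450371*((-148 - 9639) + 499838) = 450371*(-9787 + 499838) = 450371*490051 = 220704758921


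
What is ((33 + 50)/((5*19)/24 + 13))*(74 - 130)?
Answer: -111552/407 ≈ -274.08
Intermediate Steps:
((33 + 50)/((5*19)/24 + 13))*(74 - 130) = (83/(95*(1/24) + 13))*(-56) = (83/(95/24 + 13))*(-56) = (83/(407/24))*(-56) = (83*(24/407))*(-56) = (1992/407)*(-56) = -111552/407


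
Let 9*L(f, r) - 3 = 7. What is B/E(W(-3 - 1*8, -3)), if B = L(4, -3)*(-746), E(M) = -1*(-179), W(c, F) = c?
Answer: -7460/1611 ≈ -4.6307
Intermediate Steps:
L(f, r) = 10/9 (L(f, r) = 1/3 + (1/9)*7 = 1/3 + 7/9 = 10/9)
E(M) = 179
B = -7460/9 (B = (10/9)*(-746) = -7460/9 ≈ -828.89)
B/E(W(-3 - 1*8, -3)) = -7460/9/179 = -7460/9*1/179 = -7460/1611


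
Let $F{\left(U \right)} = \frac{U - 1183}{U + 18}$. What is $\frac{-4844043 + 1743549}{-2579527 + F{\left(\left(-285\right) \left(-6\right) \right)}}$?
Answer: $\frac{5357653632}{4457422129} \approx 1.202$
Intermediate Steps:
$F{\left(U \right)} = \frac{-1183 + U}{18 + U}$
$\frac{-4844043 + 1743549}{-2579527 + F{\left(\left(-285\right) \left(-6\right) \right)}} = \frac{-4844043 + 1743549}{-2579527 + \frac{-1183 - -1710}{18 - -1710}} = - \frac{3100494}{-2579527 + \frac{-1183 + 1710}{18 + 1710}} = - \frac{3100494}{-2579527 + \frac{1}{1728} \cdot 527} = - \frac{3100494}{-2579527 + \frac{527}{1728}} = - \frac{3100494}{- \frac{4457422129}{1728}} = \left(-3100494\right) \left(- \frac{1728}{4457422129}\right) = \frac{5357653632}{4457422129}$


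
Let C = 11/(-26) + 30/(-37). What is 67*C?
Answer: -79529/962 ≈ -82.670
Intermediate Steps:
C = -1187/962 (C = 11*(-1/26) + 30*(-1/37) = -11/26 - 30/37 = -1187/962 ≈ -1.2339)
67*C = 67*(-1187/962) = -79529/962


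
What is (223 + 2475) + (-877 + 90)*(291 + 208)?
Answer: -390015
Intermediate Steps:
(223 + 2475) + (-877 + 90)*(291 + 208) = 2698 - 787*499 = 2698 - 392713 = -390015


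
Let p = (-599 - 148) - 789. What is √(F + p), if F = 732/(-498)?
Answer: I*√10591630/83 ≈ 39.211*I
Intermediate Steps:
p = -1536 (p = -747 - 789 = -1536)
F = -122/83 (F = 732*(-1/498) = -122/83 ≈ -1.4699)
√(F + p) = √(-122/83 - 1536) = √(-127610/83) = I*√10591630/83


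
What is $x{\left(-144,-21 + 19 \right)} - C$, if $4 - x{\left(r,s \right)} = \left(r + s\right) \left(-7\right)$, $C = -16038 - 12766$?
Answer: $27786$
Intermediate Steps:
$C = -28804$ ($C = -16038 - 12766 = -28804$)
$x{\left(r,s \right)} = 4 + 7 r + 7 s$ ($x{\left(r,s \right)} = 4 - \left(r + s\right) \left(-7\right) = 4 - \left(- 7 r - 7 s\right) = 4 + \left(7 r + 7 s\right) = 4 + 7 r + 7 s$)
$x{\left(-144,-21 + 19 \right)} - C = \left(4 + 7 \left(-144\right) + 7 \left(-21 + 19\right)\right) - -28804 = \left(4 - 1008 + 7 \left(-2\right)\right) + 28804 = \left(4 - 1008 - 14\right) + 28804 = -1018 + 28804 = 27786$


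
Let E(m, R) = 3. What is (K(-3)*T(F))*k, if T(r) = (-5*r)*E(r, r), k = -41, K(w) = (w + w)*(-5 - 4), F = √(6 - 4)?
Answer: 33210*√2 ≈ 46966.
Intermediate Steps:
F = √2 ≈ 1.4142
K(w) = -18*w (K(w) = (2*w)*(-9) = -18*w)
T(r) = -15*r (T(r) = -5*r*3 = -15*r)
(K(-3)*T(F))*k = ((-18*(-3))*(-15*√2))*(-41) = (54*(-15*√2))*(-41) = -810*√2*(-41) = 33210*√2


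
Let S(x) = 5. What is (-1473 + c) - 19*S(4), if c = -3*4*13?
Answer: -1724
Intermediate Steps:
c = -156 (c = -12*13 = -156)
(-1473 + c) - 19*S(4) = (-1473 - 156) - 19*5 = -1629 - 95 = -1724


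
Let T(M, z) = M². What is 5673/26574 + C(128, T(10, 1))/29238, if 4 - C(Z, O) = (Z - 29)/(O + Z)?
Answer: 2102184463/9841627752 ≈ 0.21360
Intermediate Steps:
C(Z, O) = 4 - (-29 + Z)/(O + Z) (C(Z, O) = 4 - (Z - 29)/(O + Z) = 4 - (-29 + Z)/(O + Z))
5673/26574 + C(128, T(10, 1))/29238 = 5673/26574 + ((29 + 3*128 + 4*10²)/(10² + 128))/29238 = 5673*(1/26574) + ((29 + 384 + 4*100)/(100 + 128))*(1/29238) = 1891/8858 + ((29 + 384 + 400)/228)*(1/29238) = 1891/8858 + ((1/228)*813)*(1/29238) = 1891/8858 + (271/76)*(1/29238) = 1891/8858 + 271/2222088 = 2102184463/9841627752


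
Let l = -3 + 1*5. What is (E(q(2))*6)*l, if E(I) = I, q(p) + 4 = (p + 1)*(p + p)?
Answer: 96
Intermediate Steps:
q(p) = -4 + 2*p*(1 + p) (q(p) = -4 + (p + 1)*(p + p) = -4 + (1 + p)*(2*p) = -4 + 2*p*(1 + p))
l = 2 (l = -3 + 5 = 2)
(E(q(2))*6)*l = ((-4 + 2*2 + 2*2²)*6)*2 = ((-4 + 4 + 2*4)*6)*2 = ((-4 + 4 + 8)*6)*2 = (8*6)*2 = 48*2 = 96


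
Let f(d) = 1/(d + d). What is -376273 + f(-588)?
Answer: -442497049/1176 ≈ -3.7627e+5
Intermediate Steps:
f(d) = 1/(2*d)
-376273 + f(-588) = -376273 + (1/2)/(-588) = -376273 + (1/2)*(-1/588) = -376273 - 1/1176 = -442497049/1176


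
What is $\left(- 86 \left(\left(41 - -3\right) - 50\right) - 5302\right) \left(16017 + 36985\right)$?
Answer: $-253667572$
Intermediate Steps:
$\left(- 86 \left(\left(41 - -3\right) - 50\right) - 5302\right) \left(16017 + 36985\right) = \left(- 86 \left(\left(41 + 3\right) - 50\right) - 5302\right) 53002 = \left(- 86 \left(44 - 50\right) - 5302\right) 53002 = \left(\left(-86\right) \left(-6\right) - 5302\right) 53002 = \left(516 - 5302\right) 53002 = \left(-4786\right) 53002 = -253667572$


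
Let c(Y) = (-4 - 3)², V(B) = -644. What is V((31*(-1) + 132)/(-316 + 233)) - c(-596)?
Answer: -693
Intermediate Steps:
c(Y) = 49 (c(Y) = (-7)² = 49)
V((31*(-1) + 132)/(-316 + 233)) - c(-596) = -644 - 1*49 = -644 - 49 = -693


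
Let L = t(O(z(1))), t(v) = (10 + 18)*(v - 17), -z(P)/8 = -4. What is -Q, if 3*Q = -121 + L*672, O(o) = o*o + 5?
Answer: -19041671/3 ≈ -6.3472e+6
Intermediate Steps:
z(P) = 32 (z(P) = -8*(-4) = 32)
O(o) = 5 + o**2 (O(o) = o**2 + 5 = 5 + o**2)
t(v) = -476 + 28*v (t(v) = 28*(-17 + v) = -476 + 28*v)
L = 28336 (L = -476 + 28*(5 + 32**2) = -476 + 28*(5 + 1024) = -476 + 28*1029 = -476 + 28812 = 28336)
Q = 19041671/3 (Q = (-121 + 28336*672)/3 = (-121 + 19041792)/3 = (1/3)*19041671 = 19041671/3 ≈ 6.3472e+6)
-Q = -1*19041671/3 = -19041671/3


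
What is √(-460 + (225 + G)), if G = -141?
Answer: 2*I*√94 ≈ 19.391*I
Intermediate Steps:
√(-460 + (225 + G)) = √(-460 + (225 - 141)) = √(-460 + 84) = √(-376) = 2*I*√94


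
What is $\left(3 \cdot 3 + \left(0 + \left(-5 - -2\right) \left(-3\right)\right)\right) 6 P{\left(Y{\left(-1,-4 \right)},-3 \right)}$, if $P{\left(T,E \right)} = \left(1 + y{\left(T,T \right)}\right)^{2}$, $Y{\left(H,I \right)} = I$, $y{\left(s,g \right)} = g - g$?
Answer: $108$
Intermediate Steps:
$y{\left(s,g \right)} = 0$
$P{\left(T,E \right)} = 1$ ($P{\left(T,E \right)} = \left(1 + 0\right)^{2} = 1^{2} = 1$)
$\left(3 \cdot 3 + \left(0 + \left(-5 - -2\right) \left(-3\right)\right)\right) 6 P{\left(Y{\left(-1,-4 \right)},-3 \right)} = \left(3 \cdot 3 + \left(0 + \left(-5 - -2\right) \left(-3\right)\right)\right) 6 \cdot 1 = \left(9 + \left(0 + \left(-5 + 2\right) \left(-3\right)\right)\right) 6 \cdot 1 = \left(9 + \left(0 - -9\right)\right) 6 \cdot 1 = \left(9 + \left(0 + 9\right)\right) 6 \cdot 1 = \left(9 + 9\right) 6 \cdot 1 = 18 \cdot 6 \cdot 1 = 108 \cdot 1 = 108$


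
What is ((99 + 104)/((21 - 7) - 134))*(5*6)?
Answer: -203/4 ≈ -50.750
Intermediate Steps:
((99 + 104)/((21 - 7) - 134))*(5*6) = (203/(14 - 134))*30 = (203/(-120))*30 = (203*(-1/120))*30 = -203/120*30 = -203/4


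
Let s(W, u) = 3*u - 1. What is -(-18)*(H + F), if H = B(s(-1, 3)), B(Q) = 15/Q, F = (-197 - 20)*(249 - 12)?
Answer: -3702753/4 ≈ -9.2569e+5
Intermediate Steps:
s(W, u) = -1 + 3*u
F = -51429 (F = -217*237 = -51429)
H = 15/8 (H = 15/(-1 + 3*3) = 15/(-1 + 9) = 15/8 ≈ 1.8750)
-(-18)*(H + F) = -(-18)*(15/8 - 51429) = -(-18)*(-411417)/8 = -1*3702753/4 = -3702753/4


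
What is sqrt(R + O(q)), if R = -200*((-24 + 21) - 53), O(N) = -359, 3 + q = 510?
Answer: sqrt(10841) ≈ 104.12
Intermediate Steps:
q = 507 (q = -3 + 510 = 507)
R = 11200 (R = -200*(-3 - 53) = -200*(-56) = 11200)
sqrt(R + O(q)) = sqrt(11200 - 359) = sqrt(10841)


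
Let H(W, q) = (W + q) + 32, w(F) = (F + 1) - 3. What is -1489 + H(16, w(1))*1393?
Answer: 63982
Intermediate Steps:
w(F) = -2 + F (w(F) = (1 + F) - 3 = -2 + F)
H(W, q) = 32 + W + q
-1489 + H(16, w(1))*1393 = -1489 + (32 + 16 + (-2 + 1))*1393 = -1489 + (32 + 16 - 1)*1393 = -1489 + 47*1393 = -1489 + 65471 = 63982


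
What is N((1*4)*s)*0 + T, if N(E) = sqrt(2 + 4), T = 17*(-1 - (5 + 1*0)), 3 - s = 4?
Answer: -102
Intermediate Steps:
s = -1 (s = 3 - 1*4 = 3 - 4 = -1)
T = -102 (T = 17*(-1 - (5 + 0)) = 17*(-1 - 1*5) = 17*(-1 - 5) = 17*(-6) = -102)
N(E) = sqrt(6)
N((1*4)*s)*0 + T = sqrt(6)*0 - 102 = 0 - 102 = -102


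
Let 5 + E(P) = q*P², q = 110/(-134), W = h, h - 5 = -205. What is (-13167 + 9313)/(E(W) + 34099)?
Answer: -129109/42149 ≈ -3.0632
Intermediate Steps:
h = -200 (h = 5 - 205 = -200)
W = -200
q = -55/67 (q = 110*(-1/134) = -55/67 ≈ -0.82090)
E(P) = -5 - 55*P²/67
(-13167 + 9313)/(E(W) + 34099) = (-13167 + 9313)/((-5 - 55/67*(-200)²) + 34099) = -3854/((-5 - 55/67*40000) + 34099) = -3854/((-5 - 2200000/67) + 34099) = -3854/(-2200335/67 + 34099) = -3854/84298/67 = -3854*67/84298 = -129109/42149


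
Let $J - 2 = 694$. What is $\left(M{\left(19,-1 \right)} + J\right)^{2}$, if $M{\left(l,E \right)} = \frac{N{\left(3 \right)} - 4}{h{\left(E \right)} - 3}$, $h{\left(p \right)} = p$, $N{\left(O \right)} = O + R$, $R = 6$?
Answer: $\frac{7722841}{16} \approx 4.8268 \cdot 10^{5}$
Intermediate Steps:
$N{\left(O \right)} = 6 + O$ ($N{\left(O \right)} = O + 6 = 6 + O$)
$J = 696$ ($J = 2 + 694 = 696$)
$M{\left(l,E \right)} = \frac{5}{-3 + E}$ ($M{\left(l,E \right)} = \frac{\left(6 + 3\right) - 4}{E - 3} = \frac{9 - 4}{-3 + E} = \frac{5}{-3 + E}$)
$\left(M{\left(19,-1 \right)} + J\right)^{2} = \left(\frac{5}{-3 - 1} + 696\right)^{2} = \left(\frac{5}{-4} + 696\right)^{2} = \left(5 \left(- \frac{1}{4}\right) + 696\right)^{2} = \left(- \frac{5}{4} + 696\right)^{2} = \left(\frac{2779}{4}\right)^{2} = \frac{7722841}{16}$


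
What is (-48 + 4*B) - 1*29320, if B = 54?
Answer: -29152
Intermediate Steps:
(-48 + 4*B) - 1*29320 = (-48 + 4*54) - 1*29320 = (-48 + 216) - 29320 = 168 - 29320 = -29152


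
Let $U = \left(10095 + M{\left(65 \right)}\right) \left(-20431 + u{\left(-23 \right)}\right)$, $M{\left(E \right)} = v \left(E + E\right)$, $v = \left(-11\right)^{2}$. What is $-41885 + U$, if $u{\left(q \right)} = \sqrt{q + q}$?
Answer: $-527672460 + 25825 i \sqrt{46} \approx -5.2767 \cdot 10^{8} + 1.7515 \cdot 10^{5} i$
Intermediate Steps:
$u{\left(q \right)} = \sqrt{2} \sqrt{q}$ ($u{\left(q \right)} = \sqrt{2 q} = \sqrt{2} \sqrt{q}$)
$v = 121$
$M{\left(E \right)} = 242 E$ ($M{\left(E \right)} = 121 \left(E + E\right) = 121 \cdot 2 E = 242 E$)
$U = -527630575 + 25825 i \sqrt{46}$ ($U = \left(10095 + 242 \cdot 65\right) \left(-20431 + \sqrt{2} \sqrt{-23}\right) = \left(10095 + 15730\right) \left(-20431 + \sqrt{2} i \sqrt{23}\right) = 25825 \left(-20431 + i \sqrt{46}\right) = -527630575 + 25825 i \sqrt{46} \approx -5.2763 \cdot 10^{8} + 1.7515 \cdot 10^{5} i$)
$-41885 + U = -41885 - \left(527630575 - 25825 i \sqrt{46}\right) = -527672460 + 25825 i \sqrt{46}$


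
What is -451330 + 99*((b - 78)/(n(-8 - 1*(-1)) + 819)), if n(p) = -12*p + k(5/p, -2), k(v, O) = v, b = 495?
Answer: -2850311299/6316 ≈ -4.5128e+5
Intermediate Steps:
n(p) = -12*p + 5/p
-451330 + 99*((b - 78)/(n(-8 - 1*(-1)) + 819)) = -451330 + 99*((495 - 78)/((-12*(-8 - 1*(-1)) + 5/(-8 - 1*(-1))) + 819)) = -451330 + 99*(417/((-12*(-8 + 1) + 5/(-8 + 1)) + 819)) = -451330 + 99*(417/((-12*(-7) + 5/(-7)) + 819)) = -451330 + 99*(417/((84 + 5*(-⅐)) + 819)) = -451330 + 99*(417/((84 - 5/7) + 819)) = -451330 + 99*(417/(583/7 + 819)) = -451330 + 99*(417/(6316/7)) = -451330 + 99*(417*(7/6316)) = -451330 + 99*(2919/6316) = -451330 + 288981/6316 = -2850311299/6316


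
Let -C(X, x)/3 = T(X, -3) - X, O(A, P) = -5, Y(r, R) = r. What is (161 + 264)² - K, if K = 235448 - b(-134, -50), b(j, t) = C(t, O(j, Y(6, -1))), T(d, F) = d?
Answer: -54823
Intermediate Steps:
C(X, x) = 0 (C(X, x) = -3*(X - X) = -3*0 = 0)
b(j, t) = 0
K = 235448 (K = 235448 - 1*0 = 235448 + 0 = 235448)
(161 + 264)² - K = (161 + 264)² - 1*235448 = 425² - 235448 = 180625 - 235448 = -54823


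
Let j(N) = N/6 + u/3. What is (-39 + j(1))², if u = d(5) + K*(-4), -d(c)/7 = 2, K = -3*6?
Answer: 1521/4 ≈ 380.25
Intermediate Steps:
K = -18
d(c) = -14 (d(c) = -7*2 = -14)
u = 58 (u = -14 - 18*(-4) = -14 + 72 = 58)
j(N) = 58/3 + N/6 (j(N) = N/6 + 58/3 = 58/3 + N/6)
(-39 + j(1))² = (-39 + (58/3 + (⅙)*1))² = (-39 + (58/3 + ⅙))² = (-39 + 39/2)² = (-39/2)² = 1521/4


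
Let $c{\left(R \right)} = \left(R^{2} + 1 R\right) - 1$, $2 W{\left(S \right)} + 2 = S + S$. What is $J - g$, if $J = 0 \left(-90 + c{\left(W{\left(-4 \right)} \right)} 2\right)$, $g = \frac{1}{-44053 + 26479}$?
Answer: $\frac{1}{17574} \approx 5.6902 \cdot 10^{-5}$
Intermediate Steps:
$W{\left(S \right)} = -1 + S$ ($W{\left(S \right)} = -1 + \frac{S + S}{2} = -1 + \frac{2 S}{2} = -1 + S$)
$c{\left(R \right)} = -1 + R + R^{2}$ ($c{\left(R \right)} = \left(R^{2} + R\right) - 1 = \left(R + R^{2}\right) - 1 = -1 + R + R^{2}$)
$g = - \frac{1}{17574}$ ($g = \frac{1}{-17574} = - \frac{1}{17574} \approx -5.6902 \cdot 10^{-5}$)
$J = 0$ ($J = 0 \left(-90 + \left(-1 - 5 + \left(-1 - 4\right)^{2}\right) 2\right) = 0 \left(-90 + \left(-1 - 5 + \left(-5\right)^{2}\right) 2\right) = 0 \left(-90 + \left(-1 - 5 + 25\right) 2\right) = 0 \left(-90 + 19 \cdot 2\right) = 0 \left(-90 + 38\right) = 0 \left(-52\right) = 0$)
$J - g = 0 - - \frac{1}{17574} = 0 + \frac{1}{17574} = \frac{1}{17574}$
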